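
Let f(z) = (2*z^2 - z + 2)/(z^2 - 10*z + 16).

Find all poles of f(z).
The singularities of f are the zeros of the denominator. Factoring,
  z^2 - 10*z + 16 = (z - 8)*(z - 2)
so the candidates are z = 8, z = 2.

Check the numerator P(z) = 2*z^2 - z + 2 at each one:
  P(8) = 122 ≠ 0, so z = 8 is a (simple) pole.
  P(2) = 8 ≠ 0, so z = 2 is a (simple) pole.

Poles of f: {2, 8}

Final answer: {2, 8}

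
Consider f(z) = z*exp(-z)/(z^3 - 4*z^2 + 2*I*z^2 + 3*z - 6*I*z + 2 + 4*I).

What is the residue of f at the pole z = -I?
Write f(z) = P(z)/Q(z) with P(z) = z*exp(-z) and Q(z) = z^3 - 4*z^2 + 2*I*z^2 + 3*z - 6*I*z + 2 + 4*I.
The denominator factors as Q(z) = (z - 2 + I)*(z - 2)*(z + I), so z = -I is a simple zero of Q and P is analytic there; z = -I is therefore a simple pole and
  Res(f, z₀) = P(z₀)/Q'(z₀).

Q'(z) = 3*z^2 - 8*z + 4*I*z + 3 - 6*I, so Q'(-I) = 4 + 2*I.
P(-I) = -I*exp(I).

Res(f, -I) = (-I*exp(I))/(4 + 2*I) = (-1/10 - I/5)*exp(I)

Final answer: (-1/10 - I/5)*exp(I)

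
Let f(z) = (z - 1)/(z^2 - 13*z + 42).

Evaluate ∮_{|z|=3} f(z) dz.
By the residue theorem, ∮_C f(z) dz = 2πi · (sum of the residues of f at the poles inside |z| = 3).

The denominator factors as (z - 7)*(z - 6), so the singularities of f are simple poles at z = 7, z = 6.
  |7|² = 49 > 9 = 3², so this pole is outside the contour.
  |6|² = 36 > 9 = 3², so this pole is outside the contour.

No pole lies inside the contour, so f is analytic on and inside C and the integral is 0 (Cauchy's theorem).

Final answer: 0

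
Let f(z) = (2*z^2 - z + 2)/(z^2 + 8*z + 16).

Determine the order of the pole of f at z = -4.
Factor the denominator:
  z^2 + 8*z + 16 = (z + 4)^2

The numerator P(z) = 2*z^2 - z + 2 has P(-4) = 38 ≠ 0, so no factor of (z + 4) cancels.
Near z = -4 we can therefore write f(z) = g(z)/(z + 4)^2 with g analytic at -4 and g(-4) ≠ 0 (g is just the numerator).

Hence z = -4 is a pole of order 2.

Final answer: 2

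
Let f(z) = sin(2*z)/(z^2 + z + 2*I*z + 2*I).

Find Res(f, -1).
Write f(z) = P(z)/Q(z) with P(z) = sin(2*z) and Q(z) = z^2 + z + 2*I*z + 2*I.
The denominator factors as Q(z) = (z + 2*I)*(z + 1), so z = -1 is a simple zero of Q and P is analytic there; z = -1 is therefore a simple pole and
  Res(f, z₀) = P(z₀)/Q'(z₀).

Q'(z) = 2*z + 1 + 2*I, so Q'(-1) = -1 + 2*I.
P(-1) = -sin(2).

Res(f, -1) = (-sin(2))/(-1 + 2*I) = (1/5 + 2*I/5)*sin(2)

Final answer: (1/5 + 2*I/5)*sin(2)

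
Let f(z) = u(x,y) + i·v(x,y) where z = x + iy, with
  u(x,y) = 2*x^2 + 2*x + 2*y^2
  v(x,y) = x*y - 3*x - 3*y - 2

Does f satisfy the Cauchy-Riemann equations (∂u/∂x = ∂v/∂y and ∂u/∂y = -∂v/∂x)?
∂u/∂x = 4*x + 2
∂v/∂y = x - 3
∂u/∂y = 4*y
∂v/∂x = y - 3
∂u/∂x ≠ ∂v/∂y and ∂u/∂y ≠ -∂v/∂x; the Cauchy-Riemann equations are not satisfied, so f is not analytic.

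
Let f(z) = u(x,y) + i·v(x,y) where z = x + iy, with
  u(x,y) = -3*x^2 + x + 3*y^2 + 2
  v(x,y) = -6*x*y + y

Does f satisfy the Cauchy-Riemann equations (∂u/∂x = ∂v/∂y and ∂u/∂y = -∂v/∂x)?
∂u/∂x = 1 - 6*x
∂v/∂y = 1 - 6*x
∂u/∂y = 6*y
∂v/∂x = -6*y
∂u/∂x = ∂v/∂y and ∂u/∂y = -∂v/∂x hold identically; f is analytic.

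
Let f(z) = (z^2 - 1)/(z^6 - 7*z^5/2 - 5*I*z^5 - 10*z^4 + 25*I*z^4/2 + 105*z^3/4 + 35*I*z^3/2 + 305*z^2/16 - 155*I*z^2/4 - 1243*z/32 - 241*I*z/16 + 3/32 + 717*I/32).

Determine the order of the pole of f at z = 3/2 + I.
Factor the denominator:
  z^6 - 7*z^5/2 - 5*I*z^5 - 10*z^4 + 25*I*z^4/2 + 105*z^3/4 + 35*I*z^3/2 + 305*z^2/16 - 155*I*z^2/4 - 1243*z/32 - 241*I*z/16 + 3/32 + 717*I/32 = (z - 3/2 - I)^4*(z + 3/2)*(z + 1 - I)

The numerator P(z) = z^2 - 1 has P(3/2 + I) = 1/4 + 3*I ≠ 0, so no factor of (z - 3/2 - I) cancels.
Near z = 3/2 + I we can therefore write f(z) = g(z)/(z - 3/2 - I)^4 with g analytic at 3/2 + I and g(3/2 + I) ≠ 0 (g is the numerator divided by the remaining denominator factors).

Hence z = 3/2 + I is a pole of order 4.

Final answer: 4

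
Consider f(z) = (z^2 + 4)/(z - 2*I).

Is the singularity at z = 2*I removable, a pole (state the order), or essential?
removable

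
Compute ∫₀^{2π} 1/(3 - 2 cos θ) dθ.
Call the integral J. The integrand is 2π-periodic and we integrate over a full period, so shifting θ does not change the value (θ → θ + π flips the sign of the trig term). Hence
  J = ∫₀^{2π} dθ/(3 + 2 cos θ).
Put z = e^{iθ}: then cos θ = (z + 1/z)/2, dθ = dz/(iz), and z runs once counterclockwise around |z| = 1:
  J = ∮_{|z|=1} 1/(3 + 2*(z + 1/z)/2) · dz/(iz) = (2/i) ∮_{|z|=1} dz/(2*z^2 + 6*z + 2).
The roots of 2*z^2 + 6*z + 2 are z = (-3 ± sqrt(3^2 - 2^2))/2, with sqrt(5) = sqrt(5); their product is 1, so only z₊ = -3/2 + sqrt(5)/2 lies inside the unit circle (z₋ = -3/2 - sqrt(5)/2 lies outside).
z₊ is a simple zero of q(z) = 2*z^2 + 6*z + 2, so Res(1/q, z₊) = 1/q'(z₊) with q'(z) = 4*z + 6; and q'(z₊) = 2*(z₊ - z₋) = 2*sqrt(5).
Therefore J = (2/i) · 2πi · 1/(2*sqrt(5)) = 2*pi/(sqrt(5)) = 2*sqrt(5)*pi/5

Final answer: 2*sqrt(5)*pi/5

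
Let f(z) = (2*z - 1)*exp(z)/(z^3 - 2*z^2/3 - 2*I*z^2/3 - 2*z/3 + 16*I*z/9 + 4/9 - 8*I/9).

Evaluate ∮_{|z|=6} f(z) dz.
By the residue theorem, ∮_C f(z) dz = 2πi · (sum of the residues of f at the poles inside |z| = 6).

The denominator factors as (z - 2/3)*(z - 1 + I/3)*(z + 1 - I), so the singularities of f are simple poles at z = 2/3, z = 1 - I/3, z = -1 + I.
  |2/3|² = 4/9 < 36 = 6², so this pole is inside the contour.
  |1 - I/3|² = 10/9 < 36 = 6², so this pole is inside the contour.
  |-1 + I|² = 2 < 36 = 6², so this pole is inside the contour.

With P(z) = (2*z - 1)*exp(z) and Q(z) = z^3 - 2*z^2/3 - 2*I*z^2/3 - 2*z/3 + 16*I*z/9 + 4/9 - 8*I/9, each pole is simple, so Res(f, z₀) = P(z₀)/Q'(z₀) with Q'(z) = 3*z^2 - 4*z/3 - 4*I*z/3 - 2/3 + 16*I/9.
  Res(f, 2/3) = P(2/3)/Q'(2/3) = (exp(2/3)/3)/(-2/9 + 8*I/9) = (-3/34 - 6*I/17)*exp(2/3)
  Res(f, 1 - I/3) = P(1 - I/3)/Q'(1 - I/3) = ((1 - 2*I/3)*exp(1 - I/3))/(2/9 - 10*I/9) = (3/4 + 3*I/4)*exp(1 - I/3)
  Res(f, -1 + I) = P(-1 + I)/Q'(-1 + I) = ((-3 + 2*I)*exp(-1 + I))/(2 - 38*I/9) = (-45/68 - 27*I/68)*exp(-1 + I)

Sum of residues inside C: (-3/34 - 6*I/17)*exp(2/3) + (-45/68 - 27*I/68)*exp(-1 + I) + (3/4 + 3*I/4)*exp(1 - I/3)
∮_C f(z) dz = 2πi · ((-3/34 - 6*I/17)*exp(2/3) + (-45/68 - 27*I/68)*exp(-1 + I) + (3/4 + 3*I/4)*exp(1 - I/3)) = pi*(12/17 - 3*I/17)*exp(2/3) + pi*(27/34 - 45*I/34)*exp(-1 + I) + pi*(-3/2 + 3*I/2)*exp(1 - I/3)

Final answer: pi*(12/17 - 3*I/17)*exp(2/3) + pi*(27/34 - 45*I/34)*exp(-1 + I) + pi*(-3/2 + 3*I/2)*exp(1 - I/3)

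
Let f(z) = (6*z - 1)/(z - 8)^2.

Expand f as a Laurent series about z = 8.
47/(z - 8)^2 + 6/(z - 8)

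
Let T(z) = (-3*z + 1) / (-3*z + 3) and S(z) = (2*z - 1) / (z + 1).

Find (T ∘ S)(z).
(5*z - 4)/(3*z - 6)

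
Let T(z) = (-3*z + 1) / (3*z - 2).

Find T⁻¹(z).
Set w = T(z) = (-3*z + 1) / (3*z - 2) and solve for z:
  w*(3*z - 2) = -3*z + 1
  -2*w + z*(3*w + 3) - 1 = 0
  z*(3*w + 3) = 2*w + 1
  z = (-2*w - 1)/(-3*w - 3)
Renaming the variable, T⁻¹(z) = (-2*z - 1)/(-3*z - 3) = (2*z + 1)/(3*z + 3).
(Check: ad - bc = 3 ≠ 0, so T is invertible.)

Final answer: (2*z + 1)/(3*z + 3)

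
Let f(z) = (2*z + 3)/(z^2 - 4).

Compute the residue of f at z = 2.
Write f(z) = P(z)/Q(z) with P(z) = 2*z + 3 and Q(z) = z^2 - 4.
The denominator factors as Q(z) = (z + 2)*(z - 2), so z = 2 is a simple zero of Q and P is analytic there; z = 2 is therefore a simple pole and
  Res(f, z₀) = P(z₀)/Q'(z₀).

Q'(z) = 2*z, so Q'(2) = 4.
P(2) = 7.

Res(f, 2) = (7)/(4) = 7/4

Final answer: 7/4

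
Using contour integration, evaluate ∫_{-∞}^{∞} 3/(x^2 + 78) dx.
Let f(z) = 3/(z^2 + 78). The denominator has no real zeros and deg Q - deg P = 2 ≥ 2, so the integral of f over the upper semicircle |z| = R tends to 0 as R → ∞. Closing the contour in the upper half-plane,
  ∫_{-∞}^{∞} f(x) dx = 2πi · Σ Res(f, z_k)  over the poles with Im z_k > 0.

Zeros of the denominator: z^2 + 78 = 0 gives z = ±sqrt(78)*I.
Upper half-plane: z = sqrt(78)*I (simple).

Each pole is a simple zero of Q(z) = z^2 + 78, so Res(f, z₀) = P(z₀)/Q'(z₀) with P(z) = 3, Q'(z) = 2*z:
  Res(f, sqrt(78)*I) = (3)/(2*sqrt(78)*I) = -sqrt(78)*I/52

∫_{-∞}^{∞} f(x) dx = 2πi · (-sqrt(78)*I/52) = sqrt(78)*pi/26

Final answer: sqrt(78)*pi/26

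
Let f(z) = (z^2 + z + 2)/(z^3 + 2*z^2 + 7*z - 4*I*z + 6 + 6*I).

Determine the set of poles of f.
{-2 - 2*I, -I, 3*I}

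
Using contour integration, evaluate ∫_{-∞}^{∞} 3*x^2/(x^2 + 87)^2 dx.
Let f(z) = 3*z^2/(z^2 + 87)^2. The denominator has no real zeros and deg Q - deg P = 2 ≥ 2, so the integral of f over the upper semicircle |z| = R tends to 0 as R → ∞. Closing the contour in the upper half-plane,
  ∫_{-∞}^{∞} f(x) dx = 2πi · Σ Res(f, z_k)  over the poles with Im z_k > 0.

Zeros of the denominator: z^2 + 87 = 0 gives z = ±sqrt(87)*I.
Upper half-plane: z = sqrt(87)*I (a pole of order 2).

Write f(z) = g(z)/(z - sqrt(87)*I)^2 with g(z) = 3*z^2/(z + sqrt(87)*I)^2. For a double pole, Res(f, z₀) = g'(z₀):
  g'(z) = 6*sqrt(87)*I*z/(z + sqrt(87)*I)^3
  Res(f, sqrt(87)*I) = g'(sqrt(87)*I) = -sqrt(87)*I/116

∫_{-∞}^{∞} f(x) dx = 2πi · (-sqrt(87)*I/116) = sqrt(87)*pi/58

Final answer: sqrt(87)*pi/58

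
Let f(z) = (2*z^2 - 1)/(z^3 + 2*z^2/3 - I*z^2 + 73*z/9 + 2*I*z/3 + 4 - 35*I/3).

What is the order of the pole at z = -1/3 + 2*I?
Factor the denominator:
  z^3 + 2*z^2/3 - I*z^2 + 73*z/9 + 2*I*z/3 + 4 - 35*I/3 = (z + 1/3 - 2*I)^2*(z + 3*I)

The numerator P(z) = 2*z^2 - 1 has P(-1/3 + 2*I) = -79/9 - 8*I/3 ≠ 0, so no factor of (z + 1/3 - 2*I) cancels.
Near z = -1/3 + 2*I we can therefore write f(z) = g(z)/(z + 1/3 - 2*I)^2 with g analytic at -1/3 + 2*I and g(-1/3 + 2*I) ≠ 0 (g is the numerator divided by the remaining denominator factors).

Hence z = -1/3 + 2*I is a pole of order 2.

Final answer: 2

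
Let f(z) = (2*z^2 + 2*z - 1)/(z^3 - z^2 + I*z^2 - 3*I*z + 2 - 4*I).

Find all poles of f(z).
{-1, -2*I, 2 + I}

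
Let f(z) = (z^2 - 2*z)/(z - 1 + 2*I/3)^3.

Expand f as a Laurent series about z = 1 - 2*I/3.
-13/(9*(z - 1 + 2*I/3)^3) - 4*I/(3*(z - 1 + 2*I/3)^2) + 1/(z - 1 + 2*I/3)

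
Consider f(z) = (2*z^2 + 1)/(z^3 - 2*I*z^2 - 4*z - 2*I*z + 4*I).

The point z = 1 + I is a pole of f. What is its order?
Factor the denominator:
  z^3 - 2*I*z^2 - 4*z - 2*I*z + 4*I = (z - 1 - I)^2*(z + 2)

The numerator P(z) = 2*z^2 + 1 has P(1 + I) = 1 + 4*I ≠ 0, so no factor of (z - 1 - I) cancels.
Near z = 1 + I we can therefore write f(z) = g(z)/(z - 1 - I)^2 with g analytic at 1 + I and g(1 + I) ≠ 0 (g is the numerator divided by the remaining denominator factors).

Hence z = 1 + I is a pole of order 2.

Final answer: 2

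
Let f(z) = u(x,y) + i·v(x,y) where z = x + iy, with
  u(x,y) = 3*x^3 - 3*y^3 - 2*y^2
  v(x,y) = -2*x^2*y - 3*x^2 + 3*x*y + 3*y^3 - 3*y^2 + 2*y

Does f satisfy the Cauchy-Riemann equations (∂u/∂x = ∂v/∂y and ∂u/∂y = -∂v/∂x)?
∂u/∂x = 9*x^2
∂v/∂y = -2*x^2 + 3*x + 9*y^2 - 6*y + 2
∂u/∂y = -9*y^2 - 4*y
∂v/∂x = -4*x*y - 6*x + 3*y
∂u/∂x ≠ ∂v/∂y and ∂u/∂y ≠ -∂v/∂x; the Cauchy-Riemann equations are not satisfied, so f is not analytic.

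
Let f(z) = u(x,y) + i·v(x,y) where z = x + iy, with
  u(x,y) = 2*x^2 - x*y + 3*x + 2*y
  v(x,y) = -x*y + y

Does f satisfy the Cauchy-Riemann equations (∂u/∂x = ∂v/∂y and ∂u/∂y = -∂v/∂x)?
∂u/∂x = 4*x - y + 3
∂v/∂y = 1 - x
∂u/∂y = 2 - x
∂v/∂x = -y
∂u/∂x ≠ ∂v/∂y and ∂u/∂y ≠ -∂v/∂x; the Cauchy-Riemann equations are not satisfied, so f is not analytic.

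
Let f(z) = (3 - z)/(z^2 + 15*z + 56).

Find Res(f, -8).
Write f(z) = P(z)/Q(z) with P(z) = 3 - z and Q(z) = z^2 + 15*z + 56.
The denominator factors as Q(z) = (z + 7)*(z + 8), so z = -8 is a simple zero of Q and P is analytic there; z = -8 is therefore a simple pole and
  Res(f, z₀) = P(z₀)/Q'(z₀).

Q'(z) = 2*z + 15, so Q'(-8) = -1.
P(-8) = 11.

Res(f, -8) = (11)/(-1) = -11

Final answer: -11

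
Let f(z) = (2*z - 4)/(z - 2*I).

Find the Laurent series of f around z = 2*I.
Put w = z - (2*I), i.e. z = w + 2*I. The denominator is w, so it suffices to rewrite the numerator in powers of w.

P(z) = 2*z - 4
P(w + 2*I) = -4 + 4*I + 2*w

Dividing each term by w:
  f = (-4 + 4*I)/w + 2

Substituting back w = z - 2*I:
  f(z) = (-4 + 4*I)/(z - 2*I) + 2

The series is finite because the numerator is a polynomial; the negative powers form the principal part, and the coefficient of 1/(z - 2*I) gives Res(f, 2*I) = -4 + 4*I.

Final answer: (-4 + 4*I)/(z - 2*I) + 2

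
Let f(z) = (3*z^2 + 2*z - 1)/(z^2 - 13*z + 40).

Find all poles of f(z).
{5, 8}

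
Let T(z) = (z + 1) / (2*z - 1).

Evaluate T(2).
1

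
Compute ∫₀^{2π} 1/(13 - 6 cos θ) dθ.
Call the integral J. The integrand is 2π-periodic and we integrate over a full period, so shifting θ does not change the value (θ → θ + π flips the sign of the trig term). Hence
  J = ∫₀^{2π} dθ/(13 + 6 cos θ).
Put z = e^{iθ}: then cos θ = (z + 1/z)/2, dθ = dz/(iz), and z runs once counterclockwise around |z| = 1:
  J = ∮_{|z|=1} 1/(13 + 6*(z + 1/z)/2) · dz/(iz) = (2/i) ∮_{|z|=1} dz/(6*z^2 + 26*z + 6).
The roots of 6*z^2 + 26*z + 6 are z = (-13 ± sqrt(13^2 - 6^2))/6, with sqrt(133) = sqrt(133); their product is 1, so only z₊ = -13/6 + sqrt(133)/6 lies inside the unit circle (z₋ = -13/6 - sqrt(133)/6 lies outside).
z₊ is a simple zero of q(z) = 6*z^2 + 26*z + 6, so Res(1/q, z₊) = 1/q'(z₊) with q'(z) = 12*z + 26; and q'(z₊) = 6*(z₊ - z₋) = 2*sqrt(133).
Therefore J = (2/i) · 2πi · 1/(2*sqrt(133)) = 2*pi/(sqrt(133)) = 2*sqrt(133)*pi/133

Final answer: 2*sqrt(133)*pi/133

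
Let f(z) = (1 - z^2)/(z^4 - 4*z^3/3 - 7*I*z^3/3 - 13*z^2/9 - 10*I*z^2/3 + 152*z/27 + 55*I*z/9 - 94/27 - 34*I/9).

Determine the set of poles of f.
The singularities of f are the zeros of the denominator. Factoring,
  z^4 - 4*z^3/3 - 7*I*z^3/3 - 13*z^2/9 - 10*I*z^2/3 + 152*z/27 + 55*I*z/9 - 94/27 - 34*I/9 = (z - 2/3 - I/3)*(z - 2/3 + 2*I/3)*(z + 2 + I/3)*(z - 2 - 3*I)
so the candidates are z = 2/3 + I/3, z = 2/3 - 2*I/3, z = -2 - I/3, z = 2 + 3*I.

Check the numerator P(z) = 1 - z^2 at each one:
  P(2/3 + I/3) = 2/3 - 4*I/9 ≠ 0, so z = 2/3 + I/3 is a (simple) pole.
  P(2/3 - 2*I/3) = 1 + 8*I/9 ≠ 0, so z = 2/3 - 2*I/3 is a (simple) pole.
  P(-2 - I/3) = -26/9 - 4*I/3 ≠ 0, so z = -2 - I/3 is a (simple) pole.
  P(2 + 3*I) = 6 - 12*I ≠ 0, so z = 2 + 3*I is a (simple) pole.

Poles of f: {-2 - I/3, 2/3 - 2*I/3, 2/3 + I/3, 2 + 3*I}

Final answer: {-2 - I/3, 2/3 - 2*I/3, 2/3 + I/3, 2 + 3*I}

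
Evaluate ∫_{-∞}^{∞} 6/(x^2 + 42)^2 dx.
Let f(z) = 6/(z^2 + 42)^2. The denominator has no real zeros and deg Q - deg P = 4 ≥ 2, so the integral of f over the upper semicircle |z| = R tends to 0 as R → ∞. Closing the contour in the upper half-plane,
  ∫_{-∞}^{∞} f(x) dx = 2πi · Σ Res(f, z_k)  over the poles with Im z_k > 0.

Zeros of the denominator: z^2 + 42 = 0 gives z = ±sqrt(42)*I.
Upper half-plane: z = sqrt(42)*I (a pole of order 2).

Write f(z) = g(z)/(z - sqrt(42)*I)^2 with g(z) = 6/(z + sqrt(42)*I)^2. For a double pole, Res(f, z₀) = g'(z₀):
  g'(z) = -12/(z + sqrt(42)*I)^3
  Res(f, sqrt(42)*I) = g'(sqrt(42)*I) = -sqrt(42)*I/1176

∫_{-∞}^{∞} f(x) dx = 2πi · (-sqrt(42)*I/1176) = sqrt(42)*pi/588

Final answer: sqrt(42)*pi/588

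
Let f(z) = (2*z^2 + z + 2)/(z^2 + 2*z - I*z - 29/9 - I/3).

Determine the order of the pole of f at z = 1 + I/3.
1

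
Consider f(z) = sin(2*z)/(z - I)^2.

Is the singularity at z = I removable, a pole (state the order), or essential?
pole of order 2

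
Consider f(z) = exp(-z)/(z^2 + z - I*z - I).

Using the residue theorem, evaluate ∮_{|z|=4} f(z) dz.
exp(1)*pi*(-1 - I) + pi*(1 + I)*exp(-I)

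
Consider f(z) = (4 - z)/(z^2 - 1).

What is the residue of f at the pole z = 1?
Write f(z) = P(z)/Q(z) with P(z) = 4 - z and Q(z) = z^2 - 1.
The denominator factors as Q(z) = (z + 1)*(z - 1), so z = 1 is a simple zero of Q and P is analytic there; z = 1 is therefore a simple pole and
  Res(f, z₀) = P(z₀)/Q'(z₀).

Q'(z) = 2*z, so Q'(1) = 2.
P(1) = 3.

Res(f, 1) = (3)/(2) = 3/2

Final answer: 3/2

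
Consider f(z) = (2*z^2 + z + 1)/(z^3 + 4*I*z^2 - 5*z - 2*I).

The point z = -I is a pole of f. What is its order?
2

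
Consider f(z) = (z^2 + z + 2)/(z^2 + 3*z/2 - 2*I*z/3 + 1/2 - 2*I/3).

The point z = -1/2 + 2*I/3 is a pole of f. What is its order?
Factor the denominator:
  z^2 + 3*z/2 - 2*I*z/3 + 1/2 - 2*I/3 = (z + 1/2 - 2*I/3)*(z + 1)

The numerator P(z) = z^2 + z + 2 has P(-1/2 + 2*I/3) = 47/36 ≠ 0, so no factor of (z + 1/2 - 2*I/3) cancels.
Near z = -1/2 + 2*I/3 we can therefore write f(z) = g(z)/(z + 1/2 - 2*I/3) with g analytic at -1/2 + 2*I/3 and g(-1/2 + 2*I/3) ≠ 0 (g is the numerator divided by the remaining denominator factors).

Hence z = -1/2 + 2*I/3 is a pole of order 1.

Final answer: 1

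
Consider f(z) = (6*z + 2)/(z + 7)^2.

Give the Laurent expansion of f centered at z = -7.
Put w = z - (-7), i.e. z = w - 7. The denominator is w^2, so it suffices to rewrite the numerator in powers of w.

P(z) = 6*z + 2
P(w - 7) = -40 + 6*w

Dividing each term by w^2:
  f = -40/w^2 + 6/w

Substituting back w = z + 7:
  f(z) = -40/(z + 7)^2 + 6/(z + 7)

The series is finite because the numerator is a polynomial; the negative powers form the principal part, and the coefficient of 1/(z + 7) gives Res(f, -7) = 6.

Final answer: -40/(z + 7)^2 + 6/(z + 7)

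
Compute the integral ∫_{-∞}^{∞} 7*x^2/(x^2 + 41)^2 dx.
Let f(z) = 7*z^2/(z^2 + 41)^2. The denominator has no real zeros and deg Q - deg P = 2 ≥ 2, so the integral of f over the upper semicircle |z| = R tends to 0 as R → ∞. Closing the contour in the upper half-plane,
  ∫_{-∞}^{∞} f(x) dx = 2πi · Σ Res(f, z_k)  over the poles with Im z_k > 0.

Zeros of the denominator: z^2 + 41 = 0 gives z = ±sqrt(41)*I.
Upper half-plane: z = sqrt(41)*I (a pole of order 2).

Write f(z) = g(z)/(z - sqrt(41)*I)^2 with g(z) = 7*z^2/(z + sqrt(41)*I)^2. For a double pole, Res(f, z₀) = g'(z₀):
  g'(z) = 14*sqrt(41)*I*z/(z + sqrt(41)*I)^3
  Res(f, sqrt(41)*I) = g'(sqrt(41)*I) = -7*sqrt(41)*I/164

∫_{-∞}^{∞} f(x) dx = 2πi · (-7*sqrt(41)*I/164) = 7*sqrt(41)*pi/82

Final answer: 7*sqrt(41)*pi/82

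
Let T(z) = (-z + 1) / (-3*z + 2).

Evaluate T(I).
Substitute z = I:
  numerator:   -(I) + 1 = 1 - I
  denominator: -3*(I) + 2 = 2 - 3*I
T(I) = (1 - I)/(2 - 3*I); multiplying numerator and denominator by the conjugate 2 + 3*I gives (5 + I)/13 = 5/13 + I/13

Final answer: 5/13 + I/13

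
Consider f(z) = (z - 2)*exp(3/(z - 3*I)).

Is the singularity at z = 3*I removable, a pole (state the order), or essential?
Let u = z - 3*I. Then
  e^(3/u) = Σ_{k≥0} (3)^k/(k!·u^k) = 1 + 3/u + 9/(2*u^2) + 9/(2*u^3) + ...
which has infinitely many negative powers of u, so exp(3/(z - 3*I)) has an essential singularity at z = 3*I.
The extra factor z - 2 is a nonzero polynomial; if the product had at most a pole at z = 3*I, dividing by that polynomial would leave exp(3/(z - 3*I)) with at most a pole too — contradiction. (Equivalently, the product's Laurent series still has infinitely many negative powers.)
So the singularity is essential.

Final answer: essential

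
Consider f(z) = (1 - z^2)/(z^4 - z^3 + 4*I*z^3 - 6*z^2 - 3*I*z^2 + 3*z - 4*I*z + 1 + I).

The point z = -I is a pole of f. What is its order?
Factor the denominator:
  z^4 - z^3 + 4*I*z^3 - 6*z^2 - 3*I*z^2 + 3*z - 4*I*z + 1 + I = (z + I)^3*(z - 1 + I)

The numerator P(z) = 1 - z^2 has P(-I) = 2 ≠ 0, so no factor of (z + I) cancels.
Near z = -I we can therefore write f(z) = g(z)/(z + I)^3 with g analytic at -I and g(-I) ≠ 0 (g is the numerator divided by the remaining denominator factors).

Hence z = -I is a pole of order 3.

Final answer: 3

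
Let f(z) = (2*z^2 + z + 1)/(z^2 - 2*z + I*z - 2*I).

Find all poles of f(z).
The singularities of f are the zeros of the denominator. Factoring,
  z^2 - 2*z + I*z - 2*I = (z - 2)*(z + I)
so the candidates are z = 2, z = -I.

Check the numerator P(z) = 2*z^2 + z + 1 at each one:
  P(2) = 11 ≠ 0, so z = 2 is a (simple) pole.
  P(-I) = -1 - I ≠ 0, so z = -I is a (simple) pole.

Poles of f: {-I, 2}

Final answer: {-I, 2}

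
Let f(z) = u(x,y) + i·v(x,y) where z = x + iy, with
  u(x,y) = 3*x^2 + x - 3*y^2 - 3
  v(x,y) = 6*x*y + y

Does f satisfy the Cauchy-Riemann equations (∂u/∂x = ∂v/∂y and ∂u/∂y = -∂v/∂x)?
∂u/∂x = 6*x + 1
∂v/∂y = 6*x + 1
∂u/∂y = -6*y
∂v/∂x = 6*y
∂u/∂x = ∂v/∂y and ∂u/∂y = -∂v/∂x hold identically; f is analytic.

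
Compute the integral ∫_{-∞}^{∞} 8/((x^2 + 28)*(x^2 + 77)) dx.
Let f(z) = 8/((z^2 + 28)*(z^2 + 77)). The denominator has no real zeros and deg Q - deg P = 4 ≥ 2, so the integral of f over the upper semicircle |z| = R tends to 0 as R → ∞. Closing the contour in the upper half-plane,
  ∫_{-∞}^{∞} f(x) dx = 2πi · Σ Res(f, z_k)  over the poles with Im z_k > 0.

Zeros of the denominator: z^2 + 77 = 0 gives z = ±sqrt(77)*I; z^2 + 28 = 0 gives z = ±2*sqrt(7)*I.
Upper half-plane: z = 2*sqrt(7)*I, z = sqrt(77)*I (simple).

Each pole is a simple zero of Q(z) = z^4 + 105*z^2 + 2156, so Res(f, z₀) = P(z₀)/Q'(z₀) with P(z) = 8, Q'(z) = 4*z^3 + 210*z:
  Res(f, 2*sqrt(7)*I) = (8)/(196*sqrt(7)*I) = -2*sqrt(7)*I/343
  Res(f, sqrt(77)*I) = (8)/(-98*sqrt(77)*I) = 4*sqrt(77)*I/3773

Sum of residues: 2*I*(-11*sqrt(7) + 2*sqrt(77))/3773
∫_{-∞}^{∞} f(x) dx = 2πi · (2*I*(-11*sqrt(7) + 2*sqrt(77))/3773) = 4*pi*(-2*sqrt(77) + 11*sqrt(7))/3773

Final answer: 4*pi*(-2*sqrt(77) + 11*sqrt(7))/3773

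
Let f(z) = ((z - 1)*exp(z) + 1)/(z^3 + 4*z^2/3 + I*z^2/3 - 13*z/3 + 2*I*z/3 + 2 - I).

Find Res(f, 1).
Write f(z) = P(z)/Q(z) with P(z) = (z - 1)*exp(z) + 1 and Q(z) = z^3 + 4*z^2/3 + I*z^2/3 - 13*z/3 + 2*I*z/3 + 2 - I.
The denominator factors as Q(z) = (z - 1)*(z + 3)*(z - 2/3 + I/3), so z = 1 is a simple zero of Q and P is analytic there; z = 1 is therefore a simple pole and
  Res(f, z₀) = P(z₀)/Q'(z₀).

Q'(z) = 3*z^2 + 8*z/3 + 2*I*z/3 - 13/3 + 2*I/3, so Q'(1) = 4/3 + 4*I/3.
P(1) = 1.

Res(f, 1) = (1)/(4/3 + 4*I/3) = 3/8 - 3*I/8

Final answer: 3/8 - 3*I/8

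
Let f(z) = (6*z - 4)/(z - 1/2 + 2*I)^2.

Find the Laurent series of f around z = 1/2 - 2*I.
(-1 - 12*I)/(z - 1/2 + 2*I)^2 + 6/(z - 1/2 + 2*I)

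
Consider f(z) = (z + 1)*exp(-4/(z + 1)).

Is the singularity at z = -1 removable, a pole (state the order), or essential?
Let u = z + 1. Then
  e^(-4/u) = Σ_{k≥0} (-4)^k/(k!·u^k) = 1 - 4/u + 8/u^2 - 32/(3*u^3) + ...
which has infinitely many negative powers of u, so exp(-4/(z + 1)) has an essential singularity at z = -1.
The extra factor z + 1 is a nonzero polynomial; if the product had at most a pole at z = -1, dividing by that polynomial would leave exp(-4/(z + 1)) with at most a pole too — contradiction. (Equivalently, the product's Laurent series still has infinitely many negative powers.)
So the singularity is essential.

Final answer: essential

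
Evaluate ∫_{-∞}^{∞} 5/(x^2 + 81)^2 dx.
Let f(z) = 5/(z^2 + 81)^2. The denominator has no real zeros and deg Q - deg P = 4 ≥ 2, so the integral of f over the upper semicircle |z| = R tends to 0 as R → ∞. Closing the contour in the upper half-plane,
  ∫_{-∞}^{∞} f(x) dx = 2πi · Σ Res(f, z_k)  over the poles with Im z_k > 0.

Zeros of the denominator: z^2 + 81 = 0 gives z = ±9*I.
Upper half-plane: z = 9*I (a pole of order 2).

Write f(z) = g(z)/(z - 9*I)^2 with g(z) = 5/(z + 9*I)^2. For a double pole, Res(f, z₀) = g'(z₀):
  g'(z) = -10/(z + 9*I)^3
  Res(f, 9*I) = g'(9*I) = -5*I/2916

∫_{-∞}^{∞} f(x) dx = 2πi · (-5*I/2916) = 5*pi/1458

Final answer: 5*pi/1458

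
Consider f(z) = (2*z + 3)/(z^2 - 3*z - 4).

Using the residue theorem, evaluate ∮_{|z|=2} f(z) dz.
By the residue theorem, ∮_C f(z) dz = 2πi · (sum of the residues of f at the poles inside |z| = 2).

The denominator factors as (z + 1)*(z - 4), so the singularities of f are simple poles at z = -1, z = 4.
  |-1|² = 1 < 4 = 2², so this pole is inside the contour.
  |4|² = 16 > 4 = 2², so this pole is outside the contour.

With P(z) = 2*z + 3 and Q(z) = z^2 - 3*z - 4, each pole is simple, so Res(f, z₀) = P(z₀)/Q'(z₀) with Q'(z) = 2*z - 3.
  Res(f, -1) = P(-1)/Q'(-1) = (1)/(-5) = -1/5

∮_C f(z) dz = 2πi · (-1/5) = -2*I*pi/5

Final answer: -2*I*pi/5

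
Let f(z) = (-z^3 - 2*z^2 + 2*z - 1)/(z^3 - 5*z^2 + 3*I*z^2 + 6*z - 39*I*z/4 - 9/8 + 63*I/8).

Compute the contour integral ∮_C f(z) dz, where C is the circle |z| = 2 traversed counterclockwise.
By the residue theorem, ∮_C f(z) dz = 2πi · (sum of the residues of f at the poles inside |z| = 2).

The denominator factors as (z - 3/2 + 3*I/2)*(z - 3/2)*(z - 2 + 3*I/2), so the singularities of f are simple poles at z = 3/2 - 3*I/2, z = 3/2, z = 2 - 3*I/2.
  |3/2 - 3*I/2|² = 9/2 > 4 = 2², so this pole is outside the contour.
  |3/2|² = 9/4 < 4 = 2², so this pole is inside the contour.
  |2 - 3*I/2|² = 25/4 > 4 = 2², so this pole is outside the contour.

With P(z) = -z^3 - 2*z^2 + 2*z - 1 and Q(z) = z^3 - 5*z^2 + 3*I*z^2 + 6*z - 39*I*z/4 - 9/8 + 63*I/8, each pole is simple, so Res(f, z₀) = P(z₀)/Q'(z₀) with Q'(z) = 3*z^2 - 10*z + 6*I*z + 6 - 39*I/4.
  Res(f, 3/2) = P(3/2)/Q'(3/2) = (-47/8)/(-9/4 - 3*I/4) = 47/20 - 47*I/60

∮_C f(z) dz = 2πi · (47/20 - 47*I/60) = pi*(47/30 + 47*I/10)

Final answer: pi*(47/30 + 47*I/10)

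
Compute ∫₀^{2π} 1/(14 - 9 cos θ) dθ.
Call the integral J. The integrand is 2π-periodic and we integrate over a full period, so shifting θ does not change the value (θ → θ + π flips the sign of the trig term). Hence
  J = ∫₀^{2π} dθ/(14 + 9 cos θ).
Put z = e^{iθ}: then cos θ = (z + 1/z)/2, dθ = dz/(iz), and z runs once counterclockwise around |z| = 1:
  J = ∮_{|z|=1} 1/(14 + 9*(z + 1/z)/2) · dz/(iz) = (2/i) ∮_{|z|=1} dz/(9*z^2 + 28*z + 9).
The roots of 9*z^2 + 28*z + 9 are z = (-14 ± sqrt(14^2 - 9^2))/9, with sqrt(115) = sqrt(115); their product is 1, so only z₊ = -14/9 + sqrt(115)/9 lies inside the unit circle (z₋ = -14/9 - sqrt(115)/9 lies outside).
z₊ is a simple zero of q(z) = 9*z^2 + 28*z + 9, so Res(1/q, z₊) = 1/q'(z₊) with q'(z) = 18*z + 28; and q'(z₊) = 9*(z₊ - z₋) = 2*sqrt(115).
Therefore J = (2/i) · 2πi · 1/(2*sqrt(115)) = 2*pi/(sqrt(115)) = 2*sqrt(115)*pi/115

Final answer: 2*sqrt(115)*pi/115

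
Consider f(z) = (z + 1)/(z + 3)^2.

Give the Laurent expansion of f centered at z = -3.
Put w = z - (-3), i.e. z = w - 3. The denominator is w^2, so it suffices to rewrite the numerator in powers of w.

P(z) = z + 1
P(w - 3) = -2 + w

Dividing each term by w^2:
  f = -2/w^2 + 1/w

Substituting back w = z + 3:
  f(z) = -2/(z + 3)^2 + 1/(z + 3)

The series is finite because the numerator is a polynomial; the negative powers form the principal part, and the coefficient of 1/(z + 3) gives Res(f, -3) = 1.

Final answer: -2/(z + 3)^2 + 1/(z + 3)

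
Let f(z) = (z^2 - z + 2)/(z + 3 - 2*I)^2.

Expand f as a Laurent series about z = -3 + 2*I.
Put w = z - (-3 + 2*I), i.e. z = w - 3 + 2*I. The denominator is w^2, so it suffices to rewrite the numerator in powers of w.

P(z) = z^2 - z + 2
P(w - 3 + 2*I) = 10 - 14*I + (-7 + 4*I)*w + w^2

Dividing each term by w^2:
  f = (10 - 14*I)/w^2 + (-7 + 4*I)/w + 1

Substituting back w = z + 3 - 2*I:
  f(z) = (10 - 14*I)/(z + 3 - 2*I)^2 + (-7 + 4*I)/(z + 3 - 2*I) + 1

The series is finite because the numerator is a polynomial; the negative powers form the principal part, and the coefficient of 1/(z + 3 - 2*I) gives Res(f, -3 + 2*I) = -7 + 4*I.

Final answer: (10 - 14*I)/(z + 3 - 2*I)^2 + (-7 + 4*I)/(z + 3 - 2*I) + 1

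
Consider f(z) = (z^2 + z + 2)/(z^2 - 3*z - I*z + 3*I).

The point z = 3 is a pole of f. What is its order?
Factor the denominator:
  z^2 - 3*z - I*z + 3*I = (z - 3)*(z - I)

The numerator P(z) = z^2 + z + 2 has P(3) = 14 ≠ 0, so no factor of (z - 3) cancels.
Near z = 3 we can therefore write f(z) = g(z)/(z - 3) with g analytic at 3 and g(3) ≠ 0 (g is the numerator divided by the remaining denominator factors).

Hence z = 3 is a pole of order 1.

Final answer: 1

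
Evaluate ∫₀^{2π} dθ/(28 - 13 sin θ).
2*sqrt(615)*pi/615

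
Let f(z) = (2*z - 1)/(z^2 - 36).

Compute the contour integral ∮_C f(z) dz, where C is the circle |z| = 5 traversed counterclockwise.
0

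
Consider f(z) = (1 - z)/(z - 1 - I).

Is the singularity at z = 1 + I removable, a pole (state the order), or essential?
pole of order 1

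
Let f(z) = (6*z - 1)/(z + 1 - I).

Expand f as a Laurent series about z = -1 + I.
Put w = z - (-1 + I), i.e. z = w - 1 + I. The denominator is w, so it suffices to rewrite the numerator in powers of w.

P(z) = 6*z - 1
P(w - 1 + I) = -7 + 6*I + 6*w

Dividing each term by w:
  f = (-7 + 6*I)/w + 6

Substituting back w = z + 1 - I:
  f(z) = (-7 + 6*I)/(z + 1 - I) + 6

The series is finite because the numerator is a polynomial; the negative powers form the principal part, and the coefficient of 1/(z + 1 - I) gives Res(f, -1 + I) = -7 + 6*I.

Final answer: (-7 + 6*I)/(z + 1 - I) + 6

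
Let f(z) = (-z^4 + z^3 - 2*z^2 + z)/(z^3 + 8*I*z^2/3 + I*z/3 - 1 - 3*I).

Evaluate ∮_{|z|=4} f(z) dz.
By the residue theorem, ∮_C f(z) dz = 2πi · (sum of the residues of f at the poles inside |z| = 4).

The denominator factors as (z + 3*I)*(z - 1)*(z + 1 - I/3), so the singularities of f are simple poles at z = -3*I, z = 1, z = -1 + I/3.
  |-3*I|² = 9 < 16 = 4², so this pole is inside the contour.
  |1|² = 1 < 16 = 4², so this pole is inside the contour.
  |-1 + I/3|² = 10/9 < 16 = 4², so this pole is inside the contour.

With P(z) = -z^4 + z^3 - 2*z^2 + z and Q(z) = z^3 + 8*I*z^2/3 + I*z/3 - 1 - 3*I, each pole is simple, so Res(f, z₀) = P(z₀)/Q'(z₀) with Q'(z) = 3*z^2 + 16*I*z/3 + I/3.
  Res(f, -3*I) = P(-3*I)/Q'(-3*I) = (-63 + 24*I)/(-11 + I/3) = 6309/1090 - 2187*I/1090
  Res(f, 1) = P(1)/Q'(1) = (-1)/(3 + 17*I/3) = -27/370 + 51*I/370
  Res(f, -1 + I/3) = P(-1 + I/3)/Q'(-1 + I/3) = (-307/81 + 103*I/27)/(8/9 - 7*I) = -21923/36297 - 5623*I/12099

Sum of residues inside C: 46/9 - 7*I/3
∮_C f(z) dz = 2πi · (46/9 - 7*I/3) = pi*(14/3 + 92*I/9)

Final answer: pi*(14/3 + 92*I/9)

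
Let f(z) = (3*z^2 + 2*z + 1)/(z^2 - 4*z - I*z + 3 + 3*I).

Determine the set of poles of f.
The singularities of f are the zeros of the denominator. Factoring,
  z^2 - 4*z - I*z + 3 + 3*I = (z - 1 - I)*(z - 3)
so the candidates are z = 1 + I, z = 3.

Check the numerator P(z) = 3*z^2 + 2*z + 1 at each one:
  P(1 + I) = 3 + 8*I ≠ 0, so z = 1 + I is a (simple) pole.
  P(3) = 34 ≠ 0, so z = 3 is a (simple) pole.

Poles of f: {1 + I, 3}

Final answer: {1 + I, 3}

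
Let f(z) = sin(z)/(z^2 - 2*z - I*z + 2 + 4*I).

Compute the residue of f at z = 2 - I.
Write f(z) = P(z)/Q(z) with P(z) = sin(z) and Q(z) = z^2 - 2*z - I*z + 2 + 4*I.
The denominator factors as Q(z) = (z - 2 + I)*(z - 2*I), so z = 2 - I is a simple zero of Q and P is analytic there; z = 2 - I is therefore a simple pole and
  Res(f, z₀) = P(z₀)/Q'(z₀).

Q'(z) = 2*z - 2 - I, so Q'(2 - I) = 2 - 3*I.
P(2 - I) = sin(2 - I).

Res(f, 2 - I) = (sin(2 - I))/(2 - 3*I) = (2/13 + 3*I/13)*sin(2 - I)

Final answer: (2/13 + 3*I/13)*sin(2 - I)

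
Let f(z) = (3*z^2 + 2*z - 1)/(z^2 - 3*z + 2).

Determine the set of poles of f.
{1, 2}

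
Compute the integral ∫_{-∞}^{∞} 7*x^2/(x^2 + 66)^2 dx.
Let f(z) = 7*z^2/(z^2 + 66)^2. The denominator has no real zeros and deg Q - deg P = 2 ≥ 2, so the integral of f over the upper semicircle |z| = R tends to 0 as R → ∞. Closing the contour in the upper half-plane,
  ∫_{-∞}^{∞} f(x) dx = 2πi · Σ Res(f, z_k)  over the poles with Im z_k > 0.

Zeros of the denominator: z^2 + 66 = 0 gives z = ±sqrt(66)*I.
Upper half-plane: z = sqrt(66)*I (a pole of order 2).

Write f(z) = g(z)/(z - sqrt(66)*I)^2 with g(z) = 7*z^2/(z + sqrt(66)*I)^2. For a double pole, Res(f, z₀) = g'(z₀):
  g'(z) = 14*sqrt(66)*I*z/(z + sqrt(66)*I)^3
  Res(f, sqrt(66)*I) = g'(sqrt(66)*I) = -7*sqrt(66)*I/264

∫_{-∞}^{∞} f(x) dx = 2πi · (-7*sqrt(66)*I/264) = 7*sqrt(66)*pi/132

Final answer: 7*sqrt(66)*pi/132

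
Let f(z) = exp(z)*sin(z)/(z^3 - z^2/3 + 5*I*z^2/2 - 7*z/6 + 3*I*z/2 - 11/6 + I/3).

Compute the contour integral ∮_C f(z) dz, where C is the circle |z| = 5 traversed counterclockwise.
pi*(30/97 - 78*I/97)*exp(-I)*sinh(1) + pi*(432/1261 + 1368*I/6305)*exp(-2/3 + I/2)*sin(2/3 - I/2) + pi*(-6/13 - 6*I/65)*exp(1 - 2*I)*sin(1 - 2*I)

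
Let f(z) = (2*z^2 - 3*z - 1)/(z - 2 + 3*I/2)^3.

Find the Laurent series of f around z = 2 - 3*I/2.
Put w = z - (2 - 3*I/2), i.e. z = w + 2 - 3*I/2. The denominator is w^3, so it suffices to rewrite the numerator in powers of w.

P(z) = 2*z^2 - 3*z - 1
P(w + 2 - 3*I/2) = -7/2 - 15*I/2 + (5 - 6*I)*w + 2*w^2

Dividing each term by w^3:
  f = (-7/2 - 15*I/2)/w^3 + (5 - 6*I)/w^2 + 2/w

Substituting back w = z - 2 + 3*I/2:
  f(z) = (-7/2 - 15*I/2)/(z - 2 + 3*I/2)^3 + (5 - 6*I)/(z - 2 + 3*I/2)^2 + 2/(z - 2 + 3*I/2)

The series is finite because the numerator is a polynomial; the negative powers form the principal part, and the coefficient of 1/(z - 2 + 3*I/2) gives Res(f, 2 - 3*I/2) = 2.

Final answer: (-7/2 - 15*I/2)/(z - 2 + 3*I/2)^3 + (5 - 6*I)/(z - 2 + 3*I/2)^2 + 2/(z - 2 + 3*I/2)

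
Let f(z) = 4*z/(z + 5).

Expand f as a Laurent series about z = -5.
-20/(z + 5) + 4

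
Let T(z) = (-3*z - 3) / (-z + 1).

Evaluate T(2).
Substitute z = 2:
  numerator:   -3*(2) - 3 = -9
  denominator: -(2) + 1 = -1
T(2) = (-9)/(-1) = 9

Final answer: 9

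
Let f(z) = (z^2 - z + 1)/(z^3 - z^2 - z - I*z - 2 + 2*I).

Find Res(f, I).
Write f(z) = P(z)/Q(z) with P(z) = z^2 - z + 1 and Q(z) = z^3 - z^2 - z - I*z - 2 + 2*I.
The denominator factors as Q(z) = (z - I)*(z - 2)*(z + 1 + I), so z = I is a simple zero of Q and P is analytic there; z = I is therefore a simple pole and
  Res(f, z₀) = P(z₀)/Q'(z₀).

Q'(z) = 3*z^2 - 2*z - 1 - I, so Q'(I) = -4 - 3*I.
P(I) = -I.

Res(f, I) = (-I)/(-4 - 3*I) = 3/25 + 4*I/25

Final answer: 3/25 + 4*I/25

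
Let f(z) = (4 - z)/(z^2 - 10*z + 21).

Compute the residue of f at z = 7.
Write f(z) = P(z)/Q(z) with P(z) = 4 - z and Q(z) = z^2 - 10*z + 21.
The denominator factors as Q(z) = (z - 7)*(z - 3), so z = 7 is a simple zero of Q and P is analytic there; z = 7 is therefore a simple pole and
  Res(f, z₀) = P(z₀)/Q'(z₀).

Q'(z) = 2*z - 10, so Q'(7) = 4.
P(7) = -3.

Res(f, 7) = (-3)/(4) = -3/4

Final answer: -3/4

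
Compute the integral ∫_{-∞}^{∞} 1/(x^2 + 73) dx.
Let f(z) = 1/(z^2 + 73). The denominator has no real zeros and deg Q - deg P = 2 ≥ 2, so the integral of f over the upper semicircle |z| = R tends to 0 as R → ∞. Closing the contour in the upper half-plane,
  ∫_{-∞}^{∞} f(x) dx = 2πi · Σ Res(f, z_k)  over the poles with Im z_k > 0.

Zeros of the denominator: z^2 + 73 = 0 gives z = ±sqrt(73)*I.
Upper half-plane: z = sqrt(73)*I (simple).

Each pole is a simple zero of Q(z) = z^2 + 73, so Res(f, z₀) = P(z₀)/Q'(z₀) with P(z) = 1, Q'(z) = 2*z:
  Res(f, sqrt(73)*I) = (1)/(2*sqrt(73)*I) = -sqrt(73)*I/146

∫_{-∞}^{∞} f(x) dx = 2πi · (-sqrt(73)*I/146) = sqrt(73)*pi/73

Final answer: sqrt(73)*pi/73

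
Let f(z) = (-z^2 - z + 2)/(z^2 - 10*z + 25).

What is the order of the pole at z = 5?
Factor the denominator:
  z^2 - 10*z + 25 = (z - 5)^2

The numerator P(z) = -z^2 - z + 2 has P(5) = -28 ≠ 0, so no factor of (z - 5) cancels.
Near z = 5 we can therefore write f(z) = g(z)/(z - 5)^2 with g analytic at 5 and g(5) ≠ 0 (g is just the numerator).

Hence z = 5 is a pole of order 2.

Final answer: 2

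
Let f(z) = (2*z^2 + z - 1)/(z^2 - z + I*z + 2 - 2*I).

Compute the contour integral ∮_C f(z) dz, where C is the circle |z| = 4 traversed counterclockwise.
By the residue theorem, ∮_C f(z) dz = 2πi · (sum of the residues of f at the poles inside |z| = 4).

The denominator factors as (z + 2*I)*(z - 1 - I), so the singularities of f are simple poles at z = -2*I, z = 1 + I.
  |-2*I|² = 4 < 16 = 4², so this pole is inside the contour.
  |1 + I|² = 2 < 16 = 4², so this pole is inside the contour.

With P(z) = 2*z^2 + z - 1 and Q(z) = z^2 - z + I*z + 2 - 2*I, each pole is simple, so Res(f, z₀) = P(z₀)/Q'(z₀) with Q'(z) = 2*z - 1 + I.
  Res(f, -2*I) = P(-2*I)/Q'(-2*I) = (-9 - 2*I)/(-1 - 3*I) = 3/2 - 5*I/2
  Res(f, 1 + I) = P(1 + I)/Q'(1 + I) = (5*I)/(1 + 3*I) = 3/2 + I/2

Sum of residues inside C: 3 - 2*I
∮_C f(z) dz = 2πi · (3 - 2*I) = pi*(4 + 6*I)

Final answer: pi*(4 + 6*I)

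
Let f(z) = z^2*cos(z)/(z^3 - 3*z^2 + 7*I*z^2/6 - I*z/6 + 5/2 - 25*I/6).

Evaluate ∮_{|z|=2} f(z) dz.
By the residue theorem, ∮_C f(z) dz = 2πi · (sum of the residues of f at the poles inside |z| = 2).

The denominator factors as (z + 1 - I/3)*(z - 2 + I/2)*(z - 2 + I), so the singularities of f are simple poles at z = -1 + I/3, z = 2 - I/2, z = 2 - I.
  |-1 + I/3|² = 10/9 < 4 = 2², so this pole is inside the contour.
  |2 - I/2|² = 17/4 > 4 = 2², so this pole is outside the contour.
  |2 - I|² = 5 > 4 = 2², so this pole is outside the contour.

With P(z) = z^2*cos(z) and Q(z) = z^3 - 3*z^2 + 7*I*z^2/6 - I*z/6 + 5/2 - 25*I/6, each pole is simple, so Res(f, z₀) = P(z₀)/Q'(z₀) with Q'(z) = 3*z^2 - 6*z + 7*I*z/3 - I/6.
  Res(f, -1 + I/3) = P(-1 + I/3)/Q'(-1 + I/3) = ((8/9 - 2*I/3)*cos(1 - I/3))/(71/9 - 13*I/2) = (3676/33853 + 168*I/33853)*cos(1 - I/3)

∮_C f(z) dz = 2πi · ((3676/33853 + 168*I/33853)*cos(1 - I/3)) = pi*(-336/33853 + 7352*I/33853)*cos(1 - I/3)

Final answer: pi*(-336/33853 + 7352*I/33853)*cos(1 - I/3)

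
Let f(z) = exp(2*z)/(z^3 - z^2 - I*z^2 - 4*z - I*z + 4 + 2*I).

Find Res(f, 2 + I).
Write f(z) = P(z)/Q(z) with P(z) = exp(2*z) and Q(z) = z^3 - z^2 - I*z^2 - 4*z - I*z + 4 + 2*I.
The denominator factors as Q(z) = (z - 1)*(z + 2)*(z - 2 - I), so z = 2 + I is a simple zero of Q and P is analytic there; z = 2 + I is therefore a simple pole and
  Res(f, z₀) = P(z₀)/Q'(z₀).

Q'(z) = 3*z^2 - 2*z - 2*I*z - 4 - I, so Q'(2 + I) = 3 + 5*I.
P(2 + I) = exp(4 + 2*I).

Res(f, 2 + I) = (exp(4 + 2*I))/(3 + 5*I) = (3/34 - 5*I/34)*exp(4 + 2*I)

Final answer: (3/34 - 5*I/34)*exp(4 + 2*I)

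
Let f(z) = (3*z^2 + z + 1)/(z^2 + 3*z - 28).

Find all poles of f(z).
{-7, 4}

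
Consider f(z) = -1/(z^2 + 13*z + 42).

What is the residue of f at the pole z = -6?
-1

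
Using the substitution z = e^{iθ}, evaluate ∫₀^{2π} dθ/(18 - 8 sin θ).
sqrt(65)*pi/65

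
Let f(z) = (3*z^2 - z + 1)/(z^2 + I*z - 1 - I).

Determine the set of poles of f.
The singularities of f are the zeros of the denominator. Factoring,
  z^2 + I*z - 1 - I = (z - 1)*(z + 1 + I)
so the candidates are z = 1, z = -1 - I.

Check the numerator P(z) = 3*z^2 - z + 1 at each one:
  P(1) = 3 ≠ 0, so z = 1 is a (simple) pole.
  P(-1 - I) = 2 + 7*I ≠ 0, so z = -1 - I is a (simple) pole.

Poles of f: {-1 - I, 1}

Final answer: {-1 - I, 1}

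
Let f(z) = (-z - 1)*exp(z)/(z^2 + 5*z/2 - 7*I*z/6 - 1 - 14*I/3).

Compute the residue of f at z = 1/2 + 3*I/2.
Write f(z) = P(z)/Q(z) with P(z) = (-z - 1)*exp(z) and Q(z) = z^2 + 5*z/2 - 7*I*z/6 - 1 - 14*I/3.
The denominator factors as Q(z) = (z - 1/2 - 3*I/2)*(z + 3 + I/3), so z = 1/2 + 3*I/2 is a simple zero of Q and P is analytic there; z = 1/2 + 3*I/2 is therefore a simple pole and
  Res(f, z₀) = P(z₀)/Q'(z₀).

Q'(z) = 2*z + 5/2 - 7*I/6, so Q'(1/2 + 3*I/2) = 7/2 + 11*I/6.
P(1/2 + 3*I/2) = (-3/2 - 3*I/2)*exp(1/2 + 3*I/2).

Res(f, 1/2 + 3*I/2) = ((-3/2 - 3*I/2)*exp(1/2 + 3*I/2))/(7/2 + 11*I/6) = (-144/281 - 45*I/281)*exp(1/2 + 3*I/2)

Final answer: (-144/281 - 45*I/281)*exp(1/2 + 3*I/2)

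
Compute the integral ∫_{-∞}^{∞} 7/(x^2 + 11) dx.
7*sqrt(11)*pi/11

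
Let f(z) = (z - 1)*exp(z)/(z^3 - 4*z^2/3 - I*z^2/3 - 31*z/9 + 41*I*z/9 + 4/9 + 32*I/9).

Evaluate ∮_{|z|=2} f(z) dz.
pi*(36/169 - 492*I/169)*exp(-1 + 2*I/3) + pi*(-9/73 + 195*I/73)*exp(-2/3 + 2*I/3)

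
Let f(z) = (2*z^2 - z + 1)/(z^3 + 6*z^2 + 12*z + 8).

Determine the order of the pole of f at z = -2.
Factor the denominator:
  z^3 + 6*z^2 + 12*z + 8 = (z + 2)^3

The numerator P(z) = 2*z^2 - z + 1 has P(-2) = 11 ≠ 0, so no factor of (z + 2) cancels.
Near z = -2 we can therefore write f(z) = g(z)/(z + 2)^3 with g analytic at -2 and g(-2) ≠ 0 (g is just the numerator).

Hence z = -2 is a pole of order 3.

Final answer: 3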